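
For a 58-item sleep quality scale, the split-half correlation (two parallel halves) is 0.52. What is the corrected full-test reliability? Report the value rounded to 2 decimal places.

0.68

Apply the Spearman-Brown correction with n = 2:
r_full = 2r_hh / (1 + r_hh) = 2 × 0.52 / (1 + 0.52)
       = 1.0400 / 1.5200 = 0.6842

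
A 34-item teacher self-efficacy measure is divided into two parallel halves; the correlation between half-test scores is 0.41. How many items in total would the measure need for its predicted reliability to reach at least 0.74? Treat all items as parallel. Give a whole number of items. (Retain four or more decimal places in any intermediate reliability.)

r_full = 2(0.41)/(1 + 0.41) = 0.5816
Solve Spearman-Brown for n: n = 0.74(1 − 0.5816) / [0.5816(1 − 0.74)] = 2.0475
Items = 2.0475 × 34 ≈ 69.61 → 70

70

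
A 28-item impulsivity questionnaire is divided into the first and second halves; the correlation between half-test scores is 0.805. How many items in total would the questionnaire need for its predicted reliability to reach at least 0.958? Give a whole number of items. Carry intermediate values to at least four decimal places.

78

r_full = 2(0.805)/(1 + 0.805) = 0.8920
n = r_tgt(1 − r_full) / [r_full(1 − r_tgt)] = 0.958 × 0.1080 / (0.8920 × 0.042) ≈ 2.7617
Items = 2.7617 × 28 ≈ 77.33 → 78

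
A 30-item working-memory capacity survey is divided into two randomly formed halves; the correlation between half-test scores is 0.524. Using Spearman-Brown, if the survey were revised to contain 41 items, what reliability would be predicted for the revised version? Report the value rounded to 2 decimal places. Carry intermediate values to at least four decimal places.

First correct the split-half correlation to full-test reliability: r_full = 2 × 0.524 / (1 + 0.524) ≈ 0.6877
Length factor from 30 to 41 items: n = 41/30 = 1.3667
r_new = n·r_full / (1 + (n − 1)·r_full) = 0.9399 / 1.2522 ≈ 0.7506

0.75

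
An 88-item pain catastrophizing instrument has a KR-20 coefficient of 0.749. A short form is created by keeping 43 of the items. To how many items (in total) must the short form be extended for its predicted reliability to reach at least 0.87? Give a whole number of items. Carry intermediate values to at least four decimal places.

198

First, r for the 43-item form: n = 43/88 = 0.4886, so r_43 = 0.4886·0.749/(1 + (0.4886 − 1)·0.749) = 0.5932
Length factor from the short form to reach 0.87: n' = 0.87(1 − 0.5932) / [0.5932(1 − 0.87)] ≈ 4.5894
Items = 4.5894 × 43 ≈ 197.34 → 198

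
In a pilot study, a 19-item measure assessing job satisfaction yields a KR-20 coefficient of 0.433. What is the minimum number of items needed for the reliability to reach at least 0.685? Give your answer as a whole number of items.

55

Rearranging the Spearman-Brown formula for n,
n = r*(1 − r) / [ r (1 − r*) ]
n = 0.685 × (1 − 0.433) / [ 0.433 × (1 − 0.685) ]
  = 0.388395 / 0.136395 = 2.8476
So the test needs 2.8476 × 19 ≈ 54.10 items; rounding up, 55.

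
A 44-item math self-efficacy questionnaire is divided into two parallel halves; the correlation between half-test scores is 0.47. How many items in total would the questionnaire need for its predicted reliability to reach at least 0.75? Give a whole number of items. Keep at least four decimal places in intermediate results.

75

Corrected full-test reliability: r_full = 2 × 0.47 / (1 + 0.47) ≈ 0.6395
Solve Spearman-Brown for n: n = 0.75(1 − 0.6395) / [0.6395(1 − 0.75)] = 1.6912
Required items = 1.6912 × 44 = 74.41, so 75 items.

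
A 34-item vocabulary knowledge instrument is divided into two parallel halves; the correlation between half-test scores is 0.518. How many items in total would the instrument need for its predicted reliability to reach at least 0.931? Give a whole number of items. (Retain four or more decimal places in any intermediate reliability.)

r_full = 2(0.518)/(1 + 0.518) = 0.6825
Solve Spearman-Brown for n: n = 0.931(1 − 0.6825) / [0.6825(1 − 0.931)] = 6.2768
Required items = 6.2768 × 34 = 213.41, so 214 items.

214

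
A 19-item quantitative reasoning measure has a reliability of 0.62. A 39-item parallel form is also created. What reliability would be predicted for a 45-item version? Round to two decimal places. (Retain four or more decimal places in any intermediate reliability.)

The 39-item form is not needed; work directly from the 19-item form with n = 45/19 = 2.3684.
r_{45} = n·r / (1 + (n − 1)·r) = 1.4684 / 1.8484 ≈ 0.7944

0.79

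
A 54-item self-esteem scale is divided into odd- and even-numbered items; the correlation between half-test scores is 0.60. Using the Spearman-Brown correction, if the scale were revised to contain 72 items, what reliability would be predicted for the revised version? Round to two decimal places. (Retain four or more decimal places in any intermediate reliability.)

0.80

First correct the split-half correlation to full-test reliability: r_full = 2 × 0.60 / (1 + 0.60) ≈ 0.7500
Length factor from 54 to 72 items: n = 72/54 = 1.3333
r_new = n·r_full / (1 + (n − 1)·r_full) = 1.0000 / 1.2500 ≈ 0.8000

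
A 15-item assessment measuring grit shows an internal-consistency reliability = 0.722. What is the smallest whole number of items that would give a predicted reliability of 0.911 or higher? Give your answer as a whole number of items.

60

Rearranging the Spearman-Brown formula for n,
n = r_target (1 − r_old) / [ r_old (1 − r_target) ]
n = 0.911 × (1 − 0.722) / [ 0.722 × (1 − 0.911) ]
  = 0.253258 / 0.064258 = 3.9413
So the test needs 3.9413 × 15 ≈ 59.12 items; rounding up, 60.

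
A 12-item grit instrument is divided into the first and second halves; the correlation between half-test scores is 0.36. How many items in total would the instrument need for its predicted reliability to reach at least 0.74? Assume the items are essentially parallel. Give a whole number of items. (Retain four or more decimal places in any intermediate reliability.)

r_full = 2(0.36)/(1 + 0.36) = 0.5294
Solve Spearman-Brown for n: n = 0.74(1 − 0.5294) / [0.5294(1 − 0.74)] = 2.5300
Items = 2.5300 × 12 ≈ 30.36 → 31

31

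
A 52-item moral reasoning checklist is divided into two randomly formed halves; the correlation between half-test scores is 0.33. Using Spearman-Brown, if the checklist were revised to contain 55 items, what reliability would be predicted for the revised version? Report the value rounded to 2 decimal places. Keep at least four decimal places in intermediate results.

0.51

Spearman-Brown correction (n = 2): r_full = 2·0.33/(1 + 0.33) = 0.4962
Then adjust to 55 items: n = 55/52 = 1.0577
r_new = n·r_full / (1 + (n − 1)·r_full) = 0.5248 / 1.0286 ≈ 0.5102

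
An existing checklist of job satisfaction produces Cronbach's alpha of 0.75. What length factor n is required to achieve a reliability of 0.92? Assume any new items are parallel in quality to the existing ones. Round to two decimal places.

Rearranging the Spearman-Brown formula for n,
n = r*(1 − r) / [ r (1 − r*) ]
n = 0.92 × (1 − 0.75) / [ 0.75 × (1 − 0.92) ]
  = 0.2300 / 0.0600 = 3.8333

3.83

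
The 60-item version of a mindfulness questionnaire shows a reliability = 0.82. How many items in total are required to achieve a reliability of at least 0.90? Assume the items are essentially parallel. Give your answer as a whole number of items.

119

Invert Spearman-Brown to solve for n:
n = r_target (1 − r_old) / [ r_old (1 − r_target) ]
n = 0.90(1 − 0.82) / [0.82(1 − 0.90)]
n = 0.1620 / 0.0820 ≈ 1.9756
1.9756 × 60 = 118.54 → 119 items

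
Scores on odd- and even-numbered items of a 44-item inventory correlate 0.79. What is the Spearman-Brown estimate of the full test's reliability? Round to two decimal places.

Apply the Spearman-Brown correction with n = 2:
r_full = 2(0.79) / (1 + 0.79)
       = 1.5800 / 1.7900 = 0.8827

0.88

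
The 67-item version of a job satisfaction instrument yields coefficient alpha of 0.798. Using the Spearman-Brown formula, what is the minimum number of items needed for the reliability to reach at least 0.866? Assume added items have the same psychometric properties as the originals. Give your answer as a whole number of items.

110

Invert Spearman-Brown to solve for n:
n = r*(1 − r) / [ r (1 − r*) ]
n = 0.866 × (1 − 0.798) / [ 0.798 × (1 − 0.866) ]
  = 0.174932 / 0.106932 = 1.6359
1.6359 × 67 = 109.61 → 110 items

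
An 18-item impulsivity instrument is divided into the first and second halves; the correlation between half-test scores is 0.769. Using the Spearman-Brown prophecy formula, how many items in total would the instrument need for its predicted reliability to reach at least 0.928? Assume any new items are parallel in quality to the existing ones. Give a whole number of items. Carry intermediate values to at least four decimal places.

r_full = 2(0.769)/(1 + 0.769) = 0.8694
Solve Spearman-Brown for n: n = 0.928(1 − 0.8694) / [0.8694(1 − 0.928)] = 1.9362
Items = 1.9362 × 18 ≈ 34.85 → 35

35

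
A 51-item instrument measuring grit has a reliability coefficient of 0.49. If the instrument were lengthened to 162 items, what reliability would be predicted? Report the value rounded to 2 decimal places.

0.75

The new length is 162/51 = 3.1765 times the old.
r_new = (3.1765 × 0.49) / (1 + (3.1765 − 1) × 0.49)
     = 1.5565 / 2.0665 = 0.7532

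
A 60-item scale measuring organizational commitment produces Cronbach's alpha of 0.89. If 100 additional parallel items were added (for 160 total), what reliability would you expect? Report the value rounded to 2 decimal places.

The new length is 160/60 = 2.6667 times the old.
By Spearman-Brown, r_new = n r / (1 + (n − 1) r).
r_new = (2.6667 × 0.89) / (1 + (2.6667 − 1) × 0.89)
     = 2.3734 / 2.4834 = 0.9557

0.96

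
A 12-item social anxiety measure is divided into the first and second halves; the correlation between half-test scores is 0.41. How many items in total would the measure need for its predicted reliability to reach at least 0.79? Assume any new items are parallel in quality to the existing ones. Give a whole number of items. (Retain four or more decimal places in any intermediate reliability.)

r_full = 2(0.41)/(1 + 0.41) = 0.5816
n = r_tgt(1 − r_full) / [r_full(1 − r_tgt)] = 0.79 × 0.4184 / (0.5816 × 0.21) ≈ 2.7063
Required items = 2.7063 × 12 = 32.48, so 33 items.

33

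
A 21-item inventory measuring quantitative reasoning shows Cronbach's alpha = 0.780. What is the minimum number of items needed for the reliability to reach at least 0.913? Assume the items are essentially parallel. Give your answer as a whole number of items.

Invert Spearman-Brown to solve for n:
n = r*(1 − r) / [ r (1 − r*) ]
n = 0.913(1 − 0.780) / [0.780(1 − 0.913)]
  = 0.200860 / 0.067860 = 2.9599
Items needed = n × 21 = 2.9599 × 21 ≈ 62.16 → round up to 63

63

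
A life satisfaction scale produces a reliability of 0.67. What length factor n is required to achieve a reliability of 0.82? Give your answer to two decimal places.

n = 0.82 × (1 − 0.67) / [ 0.67 × (1 − 0.82) ]
n = 0.2706 / 0.1206 ≈ 2.2438

2.24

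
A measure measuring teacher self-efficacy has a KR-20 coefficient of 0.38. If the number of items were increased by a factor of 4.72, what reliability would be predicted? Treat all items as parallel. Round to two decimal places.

r_new = (4.72 × 0.38) / (1 + (4.72 − 1) × 0.38)
     = 1.7936 / 2.4136 = 0.7431

0.74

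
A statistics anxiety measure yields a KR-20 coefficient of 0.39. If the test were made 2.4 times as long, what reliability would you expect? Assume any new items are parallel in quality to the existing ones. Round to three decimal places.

Spearman-Brown: r_new = n·r / (1 + (n − 1)·r)
r_new = 2.4·0.39 / [1 + (2.4 − 1)·0.39]
r_new = 0.9360 / 1.5460 ≈ 0.6054

0.605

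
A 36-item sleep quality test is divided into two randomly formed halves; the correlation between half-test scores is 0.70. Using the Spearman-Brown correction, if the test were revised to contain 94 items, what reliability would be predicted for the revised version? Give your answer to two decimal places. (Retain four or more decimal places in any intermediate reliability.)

0.92

Full-test reliability from the split-half r: r_full = 2(0.70)/(1 + 0.70) = 0.8235
Length factor from 36 to 94 items: n = 94/36 = 2.6111
r_new = n·r_full / (1 + (n − 1)·r_full) = 2.1502 / 2.3267 ≈ 0.9241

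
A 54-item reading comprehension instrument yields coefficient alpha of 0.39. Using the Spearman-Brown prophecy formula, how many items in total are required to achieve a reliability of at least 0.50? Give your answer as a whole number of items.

85

Invert Spearman-Brown to solve for n:
n = r_target (1 − r_old) / [ r_old (1 − r_target) ]
n = [0.50 × 0.61] / [0.39 × 0.50]
  = 0.3050 / 0.1950 = 1.5641
So the test needs 1.5641 × 54 ≈ 84.46 items; rounding up, 85.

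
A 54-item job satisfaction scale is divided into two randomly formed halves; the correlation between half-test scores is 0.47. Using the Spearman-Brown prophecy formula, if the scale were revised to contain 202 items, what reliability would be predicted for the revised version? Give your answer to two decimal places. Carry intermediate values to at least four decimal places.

Full-test reliability from the split-half r: r_full = 2(0.47)/(1 + 0.47) = 0.6395
Then adjust to 202 items: n = 202/54 = 3.7407
r_new = n·r_full / (1 + (n − 1)·r_full) = 2.3922 / 2.7527 ≈ 0.8690

0.87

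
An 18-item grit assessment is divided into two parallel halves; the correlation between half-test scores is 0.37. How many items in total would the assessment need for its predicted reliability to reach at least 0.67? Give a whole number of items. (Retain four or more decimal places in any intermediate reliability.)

Corrected full-test reliability: r_full = 2 × 0.37 / (1 + 0.37) ≈ 0.5401
Solve Spearman-Brown for n: n = 0.67(1 − 0.5401) / [0.5401(1 − 0.67)] = 1.7288
Required items = 1.7288 × 18 = 31.12, so 32 items.

32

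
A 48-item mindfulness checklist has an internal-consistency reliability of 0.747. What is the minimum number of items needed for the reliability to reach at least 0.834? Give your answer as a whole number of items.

n = [0.834 × 0.253] / [0.747 × 0.166]
n = 0.211002 / 0.124002 ≈ 1.7016
1.7016 × 48 = 81.68 → 82 items

82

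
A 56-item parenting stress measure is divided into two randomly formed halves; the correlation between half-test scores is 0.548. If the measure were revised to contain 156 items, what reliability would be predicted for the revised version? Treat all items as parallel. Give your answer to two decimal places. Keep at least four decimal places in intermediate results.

Full-test reliability from the split-half r: r_full = 2(0.548)/(1 + 0.548) = 0.7080
Then adjust to 156 items: n = 156/56 = 2.7857
r_new = n·r_full / (1 + (n − 1)·r_full) = 1.9723 / 2.2643 ≈ 0.8710

0.87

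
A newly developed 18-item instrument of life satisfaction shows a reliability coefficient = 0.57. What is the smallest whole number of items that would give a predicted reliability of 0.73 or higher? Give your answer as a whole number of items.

n = 0.73 × (1 − 0.57) / [ 0.57 × (1 − 0.73) ]
n = 0.3139 / 0.1539 ≈ 2.0396
So the test needs 2.0396 × 18 ≈ 36.71 items; rounding up, 37.

37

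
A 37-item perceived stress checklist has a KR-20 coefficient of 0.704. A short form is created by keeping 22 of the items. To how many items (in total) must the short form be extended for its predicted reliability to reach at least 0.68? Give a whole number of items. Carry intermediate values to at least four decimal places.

34

First, r for the 22-item form: n = 22/37 = 0.5946, so r_22 = 0.5946·0.704/(1 + (0.5946 − 1)·0.704) = 0.5858
Then solve for n' with r_old = 0.5858, r_target = 0.68: n' = 0.68(1 − 0.5858)/[0.5858(1 − 0.68)] = 1.5025
Items = 1.5025 × 22 ≈ 33.05 → 34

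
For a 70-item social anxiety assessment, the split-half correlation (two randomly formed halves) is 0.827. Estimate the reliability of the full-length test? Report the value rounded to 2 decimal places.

r_full = 2(0.827) / (1 + 0.827)
r_full = 1.6540 / 1.8270 ≈ 0.9053

0.91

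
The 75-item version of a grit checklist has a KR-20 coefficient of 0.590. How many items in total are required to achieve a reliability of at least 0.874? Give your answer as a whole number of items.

362

n = 0.874(1 − 0.590) / [0.590(1 − 0.874)]
  = 0.358340 / 0.074340 = 4.8203
So the test needs 4.8203 × 75 ≈ 361.52 items; rounding up, 362.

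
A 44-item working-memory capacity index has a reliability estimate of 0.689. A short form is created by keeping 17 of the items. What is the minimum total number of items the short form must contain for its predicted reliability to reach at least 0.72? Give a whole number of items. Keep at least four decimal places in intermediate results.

First, r for the 17-item form: n = 17/44 = 0.3864, so r_17 = 0.3864·0.689/(1 + (0.3864 − 1)·0.689) = 0.4612
Then solve for n' with r_old = 0.4612, r_target = 0.72: n' = 0.72(1 − 0.4612)/[0.4612(1 − 0.72)] = 3.0041
Total items = 3.0041 × 17 = 51.07, rounded up to 52.

52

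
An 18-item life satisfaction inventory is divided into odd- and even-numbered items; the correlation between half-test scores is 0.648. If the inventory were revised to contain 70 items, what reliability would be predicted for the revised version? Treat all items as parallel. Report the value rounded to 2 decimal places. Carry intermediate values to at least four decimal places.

0.93

First correct the split-half correlation to full-test reliability: r_full = 2 × 0.648 / (1 + 0.648) ≈ 0.7864
Then adjust to 70 items: n = 70/18 = 3.8889
r_new = n·r_full / (1 + (n − 1)·r_full) = 3.0582 / 3.2718 ≈ 0.9347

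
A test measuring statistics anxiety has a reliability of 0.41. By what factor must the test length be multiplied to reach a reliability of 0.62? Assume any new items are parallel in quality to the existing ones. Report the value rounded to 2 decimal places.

n = 0.62(1 − 0.41) / [0.41(1 − 0.62)]
n = 0.3658 / 0.1558 ≈ 2.3479

2.35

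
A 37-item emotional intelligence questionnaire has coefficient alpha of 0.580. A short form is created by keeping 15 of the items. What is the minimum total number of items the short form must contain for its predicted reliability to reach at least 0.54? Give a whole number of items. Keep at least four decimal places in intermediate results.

First, r for the 15-item form: n = 15/37 = 0.4054, so r_15 = 0.4054·0.580/(1 + (0.4054 − 1)·0.580) = 0.3589
Then solve for n' with r_old = 0.3589, r_target = 0.54: n' = 0.54(1 − 0.3589)/[0.3589(1 − 0.54)] = 2.0970
Total items = 2.0970 × 15 = 31.45, rounded up to 32.

32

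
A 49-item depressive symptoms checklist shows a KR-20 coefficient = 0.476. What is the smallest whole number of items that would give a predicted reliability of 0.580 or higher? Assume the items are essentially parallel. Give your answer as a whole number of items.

n = 0.580(1 − 0.476) / [0.476(1 − 0.580)]
  = 0.303920 / 0.199920 = 1.5202
So the test needs 1.5202 × 49 ≈ 74.49 items; rounding up, 75.

75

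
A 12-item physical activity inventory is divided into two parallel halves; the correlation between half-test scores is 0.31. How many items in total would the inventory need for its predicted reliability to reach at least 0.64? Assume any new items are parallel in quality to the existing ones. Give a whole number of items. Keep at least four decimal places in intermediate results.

24

r_full = 2(0.31)/(1 + 0.31) = 0.4733
Solve Spearman-Brown for n: n = 0.64(1 − 0.4733) / [0.4733(1 − 0.64)] = 1.9784
Required items = 1.9784 × 12 = 23.74, so 24 items.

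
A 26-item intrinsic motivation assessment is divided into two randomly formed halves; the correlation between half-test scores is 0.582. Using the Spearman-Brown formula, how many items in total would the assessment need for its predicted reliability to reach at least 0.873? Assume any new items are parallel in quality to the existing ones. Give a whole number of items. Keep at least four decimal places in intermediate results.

Corrected full-test reliability: r_full = 2 × 0.582 / (1 + 0.582) ≈ 0.7358
Solve Spearman-Brown for n: n = 0.873(1 − 0.7358) / [0.7358(1 − 0.873)] = 2.4682
Items = 2.4682 × 26 ≈ 64.17 → 65

65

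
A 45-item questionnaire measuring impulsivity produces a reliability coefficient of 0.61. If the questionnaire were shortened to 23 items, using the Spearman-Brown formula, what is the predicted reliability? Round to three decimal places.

0.444

The new length is 23/45 = 0.5111 times the old.
r_new = (0.5111 × 0.61) / (1 + (0.5111 − 1) × 0.61)
     = 0.3118 / 0.7018 = 0.4443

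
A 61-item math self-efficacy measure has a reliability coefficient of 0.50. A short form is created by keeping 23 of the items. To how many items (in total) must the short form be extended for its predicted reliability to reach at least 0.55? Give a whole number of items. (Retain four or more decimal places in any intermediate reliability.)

First, r for the 23-item form: n = 23/61 = 0.3770, so r_23 = 0.3770·0.50/(1 + (0.3770 − 1)·0.50) = 0.2738
Length factor from the short form to reach 0.55: n' = 0.55(1 − 0.2738) / [0.2738(1 − 0.55)] ≈ 3.2417
Items = 3.2417 × 23 ≈ 74.56 → 75

75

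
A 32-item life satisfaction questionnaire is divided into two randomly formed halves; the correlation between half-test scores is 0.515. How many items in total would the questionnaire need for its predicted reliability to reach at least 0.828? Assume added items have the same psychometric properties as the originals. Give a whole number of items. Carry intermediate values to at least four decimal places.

73

Corrected full-test reliability: r_full = 2 × 0.515 / (1 + 0.515) ≈ 0.6799
Solve Spearman-Brown for n: n = 0.828(1 − 0.6799) / [0.6799(1 − 0.828)] = 2.2664
Required items = 2.2664 × 32 = 72.52, so 73 items.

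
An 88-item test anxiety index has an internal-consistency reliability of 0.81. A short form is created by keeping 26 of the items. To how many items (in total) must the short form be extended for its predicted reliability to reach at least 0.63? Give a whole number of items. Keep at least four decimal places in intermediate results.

First, r for the 26-item form: n = 26/88 = 0.2955, so r_26 = 0.2955·0.81/(1 + (0.2955 − 1)·0.81) = 0.5575
Length factor from the short form to reach 0.63: n' = 0.63(1 − 0.5575) / [0.5575(1 − 0.63)] ≈ 1.3515
Items = 1.3515 × 26 ≈ 35.14 → 36

36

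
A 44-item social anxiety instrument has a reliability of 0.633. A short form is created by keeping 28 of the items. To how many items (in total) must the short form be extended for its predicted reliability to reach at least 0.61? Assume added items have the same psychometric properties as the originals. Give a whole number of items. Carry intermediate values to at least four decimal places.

First, r for the 28-item form: n = 28/44 = 0.6364, so r_28 = 0.6364·0.633/(1 + (0.6364 − 1)·0.633) = 0.5233
Length factor from the short form to reach 0.61: n' = 0.61(1 − 0.5233) / [0.5233(1 − 0.61)] ≈ 1.4248
Total items = 1.4248 × 28 = 39.89, rounded up to 40.

40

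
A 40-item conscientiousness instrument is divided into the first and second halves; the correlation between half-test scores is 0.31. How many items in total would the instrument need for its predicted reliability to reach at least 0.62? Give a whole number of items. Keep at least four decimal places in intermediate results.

73

r_full = 2(0.31)/(1 + 0.31) = 0.4733
n = r_tgt(1 − r_full) / [r_full(1 − r_tgt)] = 0.62 × 0.5267 / (0.4733 × 0.38) ≈ 1.8157
Items = 1.8157 × 40 ≈ 72.63 → 73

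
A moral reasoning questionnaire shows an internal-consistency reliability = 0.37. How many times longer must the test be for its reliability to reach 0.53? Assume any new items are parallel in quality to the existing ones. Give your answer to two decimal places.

1.92

Rearranging the Spearman-Brown formula for n,
n = r*(1 − r) / [ r (1 − r*) ]
n = [0.53 × 0.63] / [0.37 × 0.47]
n = 0.3339 / 0.1739 ≈ 1.9201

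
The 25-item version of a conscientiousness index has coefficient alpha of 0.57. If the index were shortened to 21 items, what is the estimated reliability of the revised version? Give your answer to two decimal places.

Length ratio n = 21/25 = 0.84
Apply the Spearman-Brown prophecy formula, r' = nr / [1 + (n − 1)r]:
r_new = 0.84·0.57 / [1 + (0.84 − 1)·0.57]
r_new = 0.4788 / 0.9088 ≈ 0.5268

0.53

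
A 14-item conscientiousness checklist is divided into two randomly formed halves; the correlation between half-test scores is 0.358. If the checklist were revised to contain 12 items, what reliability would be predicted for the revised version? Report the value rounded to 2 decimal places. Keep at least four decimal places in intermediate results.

0.49

Spearman-Brown correction (n = 2): r_full = 2·0.358/(1 + 0.358) = 0.5272
Then adjust to 12 items: n = 12/14 = 0.8571
r_new = n·r_full / (1 + (n − 1)·r_full) = 0.4519 / 0.9247 ≈ 0.4887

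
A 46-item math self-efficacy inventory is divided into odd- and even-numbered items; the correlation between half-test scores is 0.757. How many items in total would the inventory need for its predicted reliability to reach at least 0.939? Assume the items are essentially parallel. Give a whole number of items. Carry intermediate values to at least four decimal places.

Corrected full-test reliability: r_full = 2 × 0.757 / (1 + 0.757) ≈ 0.8617
n = r_tgt(1 − r_full) / [r_full(1 − r_tgt)] = 0.939 × 0.1383 / (0.8617 × 0.061) ≈ 2.4706
Items = 2.4706 × 46 ≈ 113.65 → 114

114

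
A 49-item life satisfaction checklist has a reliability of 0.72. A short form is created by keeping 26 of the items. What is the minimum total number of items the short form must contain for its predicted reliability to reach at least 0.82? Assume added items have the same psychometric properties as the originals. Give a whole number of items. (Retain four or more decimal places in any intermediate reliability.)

First, r for the 26-item form: n = 26/49 = 0.5306, so r_26 = 0.5306·0.72/(1 + (0.5306 − 1)·0.72) = 0.5771
Length factor from the short form to reach 0.82: n' = 0.82(1 − 0.5771) / [0.5771(1 − 0.82)] ≈ 3.3383
Total items = 3.3383 × 26 = 86.80, rounded up to 87.

87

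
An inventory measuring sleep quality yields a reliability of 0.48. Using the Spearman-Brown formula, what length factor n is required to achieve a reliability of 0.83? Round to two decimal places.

Spearman-Brown solved for the length factor n:
n = r_target (1 − r_old) / [ r_old (1 − r_target) ]
n = [0.83 × 0.52] / [0.48 × 0.17]
n = 0.4316 / 0.0816 ≈ 5.2892

5.29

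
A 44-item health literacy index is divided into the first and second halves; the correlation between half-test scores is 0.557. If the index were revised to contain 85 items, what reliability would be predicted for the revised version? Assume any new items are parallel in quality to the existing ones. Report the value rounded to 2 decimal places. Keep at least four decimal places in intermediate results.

First correct the split-half correlation to full-test reliability: r_full = 2 × 0.557 / (1 + 0.557) ≈ 0.7155
Length factor from 44 to 85 items: n = 85/44 = 1.9318
r_new = n·r_full / (1 + (n − 1)·r_full) = 1.3822 / 1.6667 ≈ 0.8293

0.83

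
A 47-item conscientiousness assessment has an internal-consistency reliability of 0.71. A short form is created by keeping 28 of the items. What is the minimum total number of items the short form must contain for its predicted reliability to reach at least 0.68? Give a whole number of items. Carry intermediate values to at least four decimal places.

Short-form reliability: n = 28/47 = 0.5957; r_28 = n·r/(1+(n−1)r) ≈ 0.5932
Length factor from the short form to reach 0.68: n' = 0.68(1 − 0.5932) / [0.5932(1 − 0.68)] ≈ 1.4573
Total items = 1.4573 × 28 = 40.80, rounded up to 41.

41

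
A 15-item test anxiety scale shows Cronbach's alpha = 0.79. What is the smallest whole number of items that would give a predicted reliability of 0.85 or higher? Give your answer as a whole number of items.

n = 0.85 × (1 − 0.79) / [ 0.79 × (1 − 0.85) ]
  = 0.1785 / 0.1185 = 1.5063
Items needed = n × 15 = 1.5063 × 15 ≈ 22.59 → round up to 23

23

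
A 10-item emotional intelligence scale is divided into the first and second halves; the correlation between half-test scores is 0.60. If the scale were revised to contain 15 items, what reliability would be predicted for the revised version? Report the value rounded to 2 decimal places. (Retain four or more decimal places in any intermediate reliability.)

Spearman-Brown correction (n = 2): r_full = 2·0.60/(1 + 0.60) = 0.7500
Then adjust to 15 items: n = 15/10 = 1.5000
r_new = n·r_full / (1 + (n − 1)·r_full) = 1.1250 / 1.3750 ≈ 0.8182

0.82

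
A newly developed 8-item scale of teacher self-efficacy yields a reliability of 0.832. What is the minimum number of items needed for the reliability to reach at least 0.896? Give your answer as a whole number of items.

Rearranging the Spearman-Brown formula for n,
n = r*(1 − r) / [ r (1 − r*) ]
n = 0.896(1 − 0.832) / [0.832(1 − 0.896)]
n = 0.150528 / 0.086528 ≈ 1.7396
1.7396 × 8 = 13.92 → 14 items

14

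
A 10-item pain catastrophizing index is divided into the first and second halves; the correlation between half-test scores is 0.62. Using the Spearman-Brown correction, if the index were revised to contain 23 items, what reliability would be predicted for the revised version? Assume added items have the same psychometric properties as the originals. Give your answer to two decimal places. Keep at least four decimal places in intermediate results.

Full-test reliability from the split-half r: r_full = 2(0.62)/(1 + 0.62) = 0.7654
Length factor from 10 to 23 items: n = 23/10 = 2.3000
r_new = n·r_full / (1 + (n − 1)·r_full) = 1.7604 / 1.9950 ≈ 0.8824

0.88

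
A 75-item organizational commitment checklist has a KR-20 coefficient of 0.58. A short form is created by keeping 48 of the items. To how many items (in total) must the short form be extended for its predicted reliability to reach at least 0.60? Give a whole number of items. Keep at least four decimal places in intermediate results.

First, r for the 48-item form: n = 48/75 = 0.6400, so r_48 = 0.6400·0.58/(1 + (0.6400 − 1)·0.58) = 0.4692
Then solve for n' with r_old = 0.4692, r_target = 0.60: n' = 0.60(1 − 0.4692)/[0.4692(1 − 0.60)] = 1.6969
Total items = 1.6969 × 48 = 81.45, rounded up to 82.

82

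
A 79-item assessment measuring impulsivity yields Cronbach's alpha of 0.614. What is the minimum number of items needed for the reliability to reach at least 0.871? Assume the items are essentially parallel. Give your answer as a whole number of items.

n = 0.871 × (1 − 0.614) / [ 0.614 × (1 − 0.871) ]
  = 0.336206 / 0.079206 = 4.2447
So the test needs 4.2447 × 79 ≈ 335.33 items; rounding up, 336.

336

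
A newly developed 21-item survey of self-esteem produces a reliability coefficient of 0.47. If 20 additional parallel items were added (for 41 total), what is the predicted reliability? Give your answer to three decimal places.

Length ratio n = 41/21 = 1.9524
Apply the Spearman-Brown prophecy formula, r' = nr / [1 + (n − 1)r]:
r_new = (1.9524 × 0.47) / (1 + (1.9524 − 1) × 0.47)
     = 0.9176 / 1.4476 = 0.6339

0.634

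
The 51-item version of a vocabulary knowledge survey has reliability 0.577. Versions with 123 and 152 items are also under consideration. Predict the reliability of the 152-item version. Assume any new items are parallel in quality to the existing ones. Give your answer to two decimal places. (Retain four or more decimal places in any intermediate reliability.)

0.80

The 123-item form is not needed; work directly from the 51-item form with n = 152/51 = 2.9804.
r_{152} = n·r / (1 + (n − 1)·r) = 1.7197 / 2.1427 ≈ 0.8026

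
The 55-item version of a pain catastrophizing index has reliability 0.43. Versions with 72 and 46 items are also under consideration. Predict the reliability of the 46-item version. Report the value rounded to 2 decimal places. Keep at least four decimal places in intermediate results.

The 72-item form is not needed; work directly from the 55-item form with n = 46/55 = 0.8364.
r_{46} = n·r / (1 + (n − 1)·r) = 0.3597 / 0.9297 ≈ 0.3869

0.39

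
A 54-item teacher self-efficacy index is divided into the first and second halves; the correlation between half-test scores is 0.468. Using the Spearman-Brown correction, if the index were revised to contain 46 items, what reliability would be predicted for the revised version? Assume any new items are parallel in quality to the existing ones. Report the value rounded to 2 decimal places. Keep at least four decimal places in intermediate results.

0.60

Spearman-Brown correction (n = 2): r_full = 2·0.468/(1 + 0.468) = 0.6376
Length factor from 54 to 46 items: n = 46/54 = 0.8519
r_new = n·r_full / (1 + (n − 1)·r_full) = 0.5432 / 0.9056 ≈ 0.5998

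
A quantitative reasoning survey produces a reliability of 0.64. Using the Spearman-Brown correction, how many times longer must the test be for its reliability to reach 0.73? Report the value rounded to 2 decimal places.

Invert Spearman-Brown to solve for n:
n = r_target (1 − r_old) / [ r_old (1 − r_target) ]
n = [0.73 × 0.36] / [0.64 × 0.27]
  = 0.2628 / 0.1728 = 1.5208

1.52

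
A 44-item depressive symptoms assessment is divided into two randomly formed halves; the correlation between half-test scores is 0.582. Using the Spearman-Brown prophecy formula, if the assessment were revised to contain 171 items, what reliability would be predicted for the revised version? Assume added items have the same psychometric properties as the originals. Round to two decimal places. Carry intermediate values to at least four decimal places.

0.92

Spearman-Brown correction (n = 2): r_full = 2·0.582/(1 + 0.582) = 0.7358
Length factor from 44 to 171 items: n = 171/44 = 3.8864
r_new = n·r_full / (1 + (n − 1)·r_full) = 2.8596 / 3.1238 ≈ 0.9154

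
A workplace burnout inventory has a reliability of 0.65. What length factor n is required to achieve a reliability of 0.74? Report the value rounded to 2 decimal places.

Rearranging the Spearman-Brown formula for n,
n = r*(1 − r) / [ r (1 − r*) ]
n = 0.74(1 − 0.65) / [0.65(1 − 0.74)]
n = 0.2590 / 0.1690 ≈ 1.5325

1.53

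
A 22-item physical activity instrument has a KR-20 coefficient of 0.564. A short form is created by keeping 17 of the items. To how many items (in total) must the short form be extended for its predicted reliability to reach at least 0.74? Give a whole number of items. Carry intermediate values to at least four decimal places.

First, r for the 17-item form: n = 17/22 = 0.7727, so r_17 = 0.7727·0.564/(1 + (0.7727 − 1)·0.564) = 0.4999
Then solve for n' with r_old = 0.4999, r_target = 0.74: n' = 0.74(1 − 0.4999)/[0.4999(1 − 0.74)] = 2.8473
Total items = 2.8473 × 17 = 48.40, rounded up to 49.

49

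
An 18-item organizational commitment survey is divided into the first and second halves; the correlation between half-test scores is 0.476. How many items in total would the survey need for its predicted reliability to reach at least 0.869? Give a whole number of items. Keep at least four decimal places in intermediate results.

66

Corrected full-test reliability: r_full = 2 × 0.476 / (1 + 0.476) ≈ 0.6450
n = r_tgt(1 − r_full) / [r_full(1 − r_tgt)] = 0.869 × 0.3550 / (0.6450 × 0.131) ≈ 3.6510
Required items = 3.6510 × 18 = 65.72, so 66 items.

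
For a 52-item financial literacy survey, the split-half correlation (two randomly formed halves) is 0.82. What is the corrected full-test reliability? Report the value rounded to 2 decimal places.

0.90

The full test is twice the length of either half (n = 2).
r_full = 2r_hh / (1 + r_hh) = 2 × 0.82 / (1 + 0.82)
r_full = 1.6400 / 1.8200 ≈ 0.9011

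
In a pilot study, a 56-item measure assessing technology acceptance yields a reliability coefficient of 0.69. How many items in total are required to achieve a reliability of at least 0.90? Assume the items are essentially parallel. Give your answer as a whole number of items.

227

Invert Spearman-Brown to solve for n:
n = r_target (1 − r_old) / [ r_old (1 − r_target) ]
n = [0.90 × 0.31] / [0.69 × 0.10]
  = 0.2790 / 0.0690 = 4.0435
4.0435 × 56 = 226.44 → 227 items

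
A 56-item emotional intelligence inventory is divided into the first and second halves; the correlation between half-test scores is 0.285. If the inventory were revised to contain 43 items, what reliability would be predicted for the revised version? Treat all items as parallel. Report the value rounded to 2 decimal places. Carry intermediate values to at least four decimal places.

First correct the split-half correlation to full-test reliability: r_full = 2 × 0.285 / (1 + 0.285) ≈ 0.4436
Length factor from 56 to 43 items: n = 43/56 = 0.7679
r_new = n·r_full / (1 + (n − 1)·r_full) = 0.3406 / 0.8970 ≈ 0.3797

0.38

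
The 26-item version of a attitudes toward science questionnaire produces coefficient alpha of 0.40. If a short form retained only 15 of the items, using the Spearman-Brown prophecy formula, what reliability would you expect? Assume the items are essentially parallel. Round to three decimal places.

0.278

n = 15/26 = 0.5769
r_new = (0.5769 × 0.40) / (1 + (0.5769 − 1) × 0.40)
     = 0.2308 / 0.8308 = 0.2778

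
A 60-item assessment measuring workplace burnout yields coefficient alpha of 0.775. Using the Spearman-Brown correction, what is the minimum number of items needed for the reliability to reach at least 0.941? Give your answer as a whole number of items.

278

n = 0.941(1 − 0.775) / [0.775(1 − 0.941)]
  = 0.211725 / 0.045725 = 4.6304
Items needed = n × 60 = 4.6304 × 60 ≈ 277.82 → round up to 278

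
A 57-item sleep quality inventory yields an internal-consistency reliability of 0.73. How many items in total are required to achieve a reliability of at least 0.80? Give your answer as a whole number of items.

85

Spearman-Brown solved for the length factor n:
n = r*(1 − r) / [ r (1 − r*) ]
n = 0.80(1 − 0.73) / [0.73(1 − 0.80)]
n = 0.2160 / 0.1460 ≈ 1.4795
1.4795 × 57 = 84.33 → 85 items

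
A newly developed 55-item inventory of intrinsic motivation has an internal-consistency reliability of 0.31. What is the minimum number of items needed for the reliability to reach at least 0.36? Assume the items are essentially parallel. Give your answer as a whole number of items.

69

Spearman-Brown solved for the length factor n:
n = r*(1 − r) / [ r (1 − r*) ]
n = 0.36 × (1 − 0.31) / [ 0.31 × (1 − 0.36) ]
  = 0.2484 / 0.1984 = 1.2520
1.2520 × 55 = 68.86 → 69 items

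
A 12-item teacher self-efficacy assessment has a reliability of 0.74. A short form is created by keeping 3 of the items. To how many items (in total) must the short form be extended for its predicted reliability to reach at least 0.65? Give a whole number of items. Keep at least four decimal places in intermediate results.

8

Short-form reliability: n = 3/12 = 0.2500; r_3 = n·r/(1+(n−1)r) ≈ 0.4157
Then solve for n' with r_old = 0.4157, r_target = 0.65: n' = 0.65(1 − 0.4157)/[0.4157(1 − 0.65)] = 2.6104
Items = 2.6104 × 3 ≈ 7.83 → 8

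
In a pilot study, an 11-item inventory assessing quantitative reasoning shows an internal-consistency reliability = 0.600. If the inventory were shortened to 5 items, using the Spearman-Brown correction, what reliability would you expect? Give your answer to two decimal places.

0.41

The new length is 5/11 = 0.4545 times the old.
By Spearman-Brown, r_new = n r / (1 + (n − 1) r).
r_new = (0.4545 × 0.600) / (1 + (0.4545 − 1) × 0.600)
     = 0.2727 / 0.6727 = 0.4054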